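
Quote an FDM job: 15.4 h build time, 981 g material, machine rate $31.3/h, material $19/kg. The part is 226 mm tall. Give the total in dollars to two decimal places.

Time charge = 31.3 × 15.4 = $482.02.
Feedstock cost = 19 × 981/1000, so $18.639.
Job cost: 482.02 + 18.639 = 500.659 ≈ $500.66.

$500.66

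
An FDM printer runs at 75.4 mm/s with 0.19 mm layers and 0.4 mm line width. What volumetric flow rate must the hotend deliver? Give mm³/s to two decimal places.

Extrusion cross-section: 0.19 × 0.4 → 0.076 mm².
Q = v·A = 75.4 × 0.076 = 5.73 mm³/s.

5.73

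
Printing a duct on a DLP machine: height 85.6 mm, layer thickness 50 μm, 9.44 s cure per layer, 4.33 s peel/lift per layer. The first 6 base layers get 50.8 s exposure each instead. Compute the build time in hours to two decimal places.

Number of layers: 85.6 / 0.05 → 1712 (rounded up).
Base layers: 6 × (50.8 + 4.33) → 330.78 s.
Normal layers = 1706 × (9.44 + 4.33) = 23491.62 s.
Total = 330.78 + 23491.62 = 23822.4 s = 6.62 hours.

6.62 hours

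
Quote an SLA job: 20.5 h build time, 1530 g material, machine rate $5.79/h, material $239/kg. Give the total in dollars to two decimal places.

Time charge = 5.79 × 20.5, so $118.695.
Material cost = 239 × 1530/1000, so $365.67.
Job cost: 118.695 + 365.67 = 484.365 ≈ $484.37.

$484.37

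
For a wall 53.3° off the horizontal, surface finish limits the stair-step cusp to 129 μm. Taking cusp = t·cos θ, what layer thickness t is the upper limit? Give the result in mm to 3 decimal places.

0.216 mm

Layer height = cusp / cos(53.3°) = 0.129 / 0.5976 = 0.216 mm.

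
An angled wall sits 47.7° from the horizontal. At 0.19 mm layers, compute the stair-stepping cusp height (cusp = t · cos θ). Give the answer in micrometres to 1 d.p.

127.9 μm

h_c = t·cos θ = 0.19 × 0.6730 = 0.12787 mm (127.9 μm).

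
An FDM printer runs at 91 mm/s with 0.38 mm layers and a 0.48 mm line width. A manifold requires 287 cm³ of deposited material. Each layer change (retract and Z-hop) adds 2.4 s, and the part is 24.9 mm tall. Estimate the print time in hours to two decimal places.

Line area: 0.38 × 0.48 → 0.1824 mm².
Total extruded path = 287000/0.1824 = 1573464.9 mm.
Print-move time = 1573464.9 / 91 = 17290.8 s.
Layer count = ceil(24.9 / 0.38) = 66.
Z-hop total: 66 × 2.4 → 158.4 s.
Total = 17290.8 + 158.4 = 17449.2 s = 4.85 hours.

4.85 hours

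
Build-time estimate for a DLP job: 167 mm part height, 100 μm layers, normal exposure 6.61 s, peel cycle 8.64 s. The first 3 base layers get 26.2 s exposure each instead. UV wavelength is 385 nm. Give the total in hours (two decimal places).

Layer count = ceil(167 / 0.1) = 1670.
Base layers: 3 × (26.2 + 8.64) → 104.52 s.
Regular layers = 1667 × (6.61 + 8.64) = 25421.75 s.
Total = 104.52 + 25421.75 = 25526.27 s = 7.09 hours.

7.09 hours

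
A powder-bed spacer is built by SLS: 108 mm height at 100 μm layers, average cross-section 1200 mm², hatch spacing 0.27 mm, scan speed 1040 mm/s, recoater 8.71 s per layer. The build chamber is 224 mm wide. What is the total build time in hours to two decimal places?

Number of layers: 108 / 0.1 → 1080 (rounded up).
Scan path per layer: 1200 / 0.27 → 4444.4 mm.
Laser time per layer = 4444.4 / 1040 = 4.2735 s.
Layer cycle: 4.2735 + 8.71 → 12.9835 s.
Total: 1080 × 12.9835 s = 14022.18 s → 3.90 hours.

3.90 hours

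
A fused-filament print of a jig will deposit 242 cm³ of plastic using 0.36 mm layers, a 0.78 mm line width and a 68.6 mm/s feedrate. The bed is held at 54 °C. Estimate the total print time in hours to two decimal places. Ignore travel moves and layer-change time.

Line area: 0.36 × 0.78 → 0.2808 mm².
Path length: 242000 mm³ / 0.2808 mm² → 861823.4 mm.
Time extruding = 861823.4 / 68.6 = 12563 s.
In the requested units: 12563 s = 3.49 hours.

3.49 hours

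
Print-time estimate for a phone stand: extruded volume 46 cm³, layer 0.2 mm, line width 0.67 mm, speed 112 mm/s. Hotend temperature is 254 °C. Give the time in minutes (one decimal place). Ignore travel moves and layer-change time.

51.1 minutes

Bead cross-section: 0.2 × 0.67 → 0.134 mm².
Toolpath length = 46 cm³ / 0.134 mm² = 46000 / 0.134 = 343283.6 mm.
Print-move time = 343283.6 / 112, so 3065 s.
That's 3065 s → 51.1 minutes.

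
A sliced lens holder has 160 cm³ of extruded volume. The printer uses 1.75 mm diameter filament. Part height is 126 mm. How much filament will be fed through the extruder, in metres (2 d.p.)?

A = π r² = π × 0.875² = 2.4053 mm².
L = 160000 mm³ / 2.4053 mm² = 66519.77 mm, i.e. 66.52 m.

66.52 m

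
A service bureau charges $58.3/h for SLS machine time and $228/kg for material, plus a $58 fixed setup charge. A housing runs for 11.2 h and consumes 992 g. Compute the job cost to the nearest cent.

Machine-time cost = 58.3 × 11.2 = $652.96.
Material cost: 228 × 992/1000 → $226.176.
Total = 652.96 + 226.176 + 58 = 937.136 ≈ $937.14.

$937.14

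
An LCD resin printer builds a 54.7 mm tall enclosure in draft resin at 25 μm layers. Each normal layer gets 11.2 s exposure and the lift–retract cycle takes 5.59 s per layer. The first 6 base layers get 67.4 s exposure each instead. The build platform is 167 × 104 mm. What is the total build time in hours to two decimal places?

Layers = ⌈54.7/0.025⌉ = 2188.
Base layers = 6 × (67.4 + 5.59) = 437.94 s.
Remaining layers = 2182 × (11.2 + 5.59), so 36635.78 s.
Sum: 437.94 + 36635.78 = 37073.72 s → 10.30 hours.

10.30 hours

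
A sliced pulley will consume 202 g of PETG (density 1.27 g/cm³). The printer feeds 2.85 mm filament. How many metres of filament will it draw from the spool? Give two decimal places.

Extruded volume: 202/1.27 = 159.0551 cm³ (159055.1 mm³).
Filament cross-section = π × (2.85/2)² = 6.3794 mm².
Length = 159055.1 / 6.3794 = 24932.61 mm = 24.93 m.

24.93 m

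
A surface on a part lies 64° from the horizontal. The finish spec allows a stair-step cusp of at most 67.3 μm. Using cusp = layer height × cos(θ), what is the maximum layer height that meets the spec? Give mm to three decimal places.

0.154 mm

t = h_c / cos θ = 0.0673 / 0.4384 = 0.154 mm.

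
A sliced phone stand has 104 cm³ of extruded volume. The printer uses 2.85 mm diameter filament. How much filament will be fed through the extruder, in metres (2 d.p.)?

Filament cross-section = π × (2.85/2)² = 6.3794 mm².
L = 104000 mm³ / 6.3794 mm² = 16302.47 mm, i.e. 16.30 m.

16.30 m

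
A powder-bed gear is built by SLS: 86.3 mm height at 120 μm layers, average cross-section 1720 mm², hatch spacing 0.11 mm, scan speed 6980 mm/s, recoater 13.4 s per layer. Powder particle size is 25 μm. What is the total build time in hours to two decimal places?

Layer count = ceil(86.3 / 0.12) = 720.
Hatch length per layer = 1720 / 0.11, so 15636.4 mm.
Per-layer scan time: 15636.4 / 6980 → 2.2402 s.
Per-layer time = 2.2402 + 13.4, so 15.6402 s.
Build time = 720 × 15.6402 = 11260.944 s = 3.13 hours.

3.13 hours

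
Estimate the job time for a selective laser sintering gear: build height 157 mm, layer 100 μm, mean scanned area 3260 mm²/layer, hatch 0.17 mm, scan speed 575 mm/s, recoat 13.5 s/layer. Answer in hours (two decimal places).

Number of layers: 157 / 0.1 → 1570 (rounded up).
Per-layer scan distance = 3260 / 0.17 = 19176.5 mm.
Laser time per layer: 19176.5 / 575 → 33.3504 s.
Time per layer: 33.3504 + 13.5 → 46.8504 s.
Total: 1570 × 46.8504 s = 73555.128 s → 20.43 hours.

20.43 hours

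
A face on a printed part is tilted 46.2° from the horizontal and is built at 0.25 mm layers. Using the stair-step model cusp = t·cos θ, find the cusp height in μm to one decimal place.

173.0 μm

cos(46.2°) = 0.6921, so cusp = 0.25 × 0.6921 = 0.173025 mm → 173.0 μm.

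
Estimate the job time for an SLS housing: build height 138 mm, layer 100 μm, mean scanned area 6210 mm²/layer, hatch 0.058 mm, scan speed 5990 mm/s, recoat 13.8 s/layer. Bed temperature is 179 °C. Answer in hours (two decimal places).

Layers = ⌈138/0.1⌉ = 1380.
Scan path per layer = 6210 / 0.058, so 107069 mm.
Laser time per layer = 107069 / 5990, so 17.8746 s.
Time per layer: 17.8746 + 13.8 → 31.6746 s.
1380 layers × 31.6746 s/layer = 43710.948 s, i.e. 12.14 hours.

12.14 hours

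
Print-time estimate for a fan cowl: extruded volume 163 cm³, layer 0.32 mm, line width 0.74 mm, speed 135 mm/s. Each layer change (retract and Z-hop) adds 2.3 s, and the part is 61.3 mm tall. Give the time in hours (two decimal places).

1.54 hours

Bead cross-section: 0.32 × 0.74 → 0.2368 mm².
Toolpath length = 163 cm³ / 0.2368 mm² = 163000 / 0.2368 = 688344.6 mm.
Extrusion time = 688344.6 / 135, so 5098.8 s.
Layer count = ceil(61.3 / 0.32) = 192.
Z-hop total = 192 × 2.3, so 441.6 s.
Altogether 5098.8 + 441.6 = 5540.4 s, i.e. 1.54 hours.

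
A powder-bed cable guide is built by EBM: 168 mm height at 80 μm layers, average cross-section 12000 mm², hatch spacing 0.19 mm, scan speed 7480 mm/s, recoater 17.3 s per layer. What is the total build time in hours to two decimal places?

15.02 hours

Layers = ⌈168/0.08⌉ = 2100.
Hatch length per layer: 12000 / 0.19 → 63157.9 mm.
Per-layer scan time = 63157.9 / 7480 = 8.4436 s.
Time per layer = 8.4436 + 17.3 = 25.7436 s.
Build time = 2100 × 25.7436 = 54061.56 s = 15.02 hours.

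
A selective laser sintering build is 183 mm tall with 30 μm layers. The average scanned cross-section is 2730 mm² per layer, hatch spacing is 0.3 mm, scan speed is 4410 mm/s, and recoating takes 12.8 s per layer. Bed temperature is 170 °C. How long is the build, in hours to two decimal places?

25.19 hours

Number of layers: 183 / 0.03 → 6100 (rounded up).
Hatch length per layer = 2730 / 0.3 = 9100 mm.
Laser time per layer = 9100 / 4410, so 2.0635 s.
Layer cycle: 2.0635 + 12.8 → 14.8635 s.
Build time = 6100 × 14.8635 = 90667.35 s = 25.19 hours.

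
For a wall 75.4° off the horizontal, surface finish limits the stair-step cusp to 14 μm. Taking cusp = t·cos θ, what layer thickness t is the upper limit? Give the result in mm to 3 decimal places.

0.056 mm

Layer height = cusp / cos(75.4°) = 0.014 / 0.2521 = 0.056 mm.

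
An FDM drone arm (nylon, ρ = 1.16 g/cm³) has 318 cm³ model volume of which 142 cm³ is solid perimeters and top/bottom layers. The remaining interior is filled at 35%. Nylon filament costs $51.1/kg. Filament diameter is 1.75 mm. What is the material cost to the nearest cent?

Interior volume: 318 − 142 → 176 cm³.
Infill deposited: 0.35 × 176 → 61.6 cm³.
Deposited volume: 142 + 61.6 → 203.6 cm³.
Mass: 203.6 × 1.16 → 236.176 g.
Cost = 236.176 g / 1000 × $51.1/kg = $12.07.

$12.07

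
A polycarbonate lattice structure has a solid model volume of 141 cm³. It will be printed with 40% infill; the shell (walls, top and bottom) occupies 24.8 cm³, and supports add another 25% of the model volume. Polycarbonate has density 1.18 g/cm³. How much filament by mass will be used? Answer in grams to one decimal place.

125.7 g

Volume inside the shell = 141 − 24.8, so 116.2 cm³.
Deposited infill = 0.40 × 116.2, so 46.48 cm³.
Support = 0.25 × 141, so 35.25 cm³.
Total extruded: 24.8 + 46.48 + 35.25 → 106.53 cm³.
Mass = 106.53 × 1.18, so 125.7054 g.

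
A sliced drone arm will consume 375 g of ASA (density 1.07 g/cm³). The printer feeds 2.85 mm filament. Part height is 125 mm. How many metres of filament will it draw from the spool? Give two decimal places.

54.94 m

Extruded volume: 375/1.07 = 350.4673 cm³ (350467.3 mm³).
A = π r² = π × 1.425² = 6.3794 mm².
Length = 350467.3 / 6.3794 = 54937.35 mm = 54.94 m.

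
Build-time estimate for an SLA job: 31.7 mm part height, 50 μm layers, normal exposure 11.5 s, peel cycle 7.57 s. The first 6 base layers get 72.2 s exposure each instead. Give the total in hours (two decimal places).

Layers = ⌈31.7/0.05⌉ = 634.
Base layers: 6 × (72.2 + 7.57) → 478.62 s.
Normal layers: 628 × (11.5 + 7.57) → 11975.96 s.
Total = 478.62 + 11975.96 = 12454.58 s = 3.46 hours.

3.46 hours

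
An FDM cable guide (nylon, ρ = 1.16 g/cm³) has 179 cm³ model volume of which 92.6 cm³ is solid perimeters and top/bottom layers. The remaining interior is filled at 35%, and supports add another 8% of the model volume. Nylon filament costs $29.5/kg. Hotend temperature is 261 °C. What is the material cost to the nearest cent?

Interior volume: 179 − 92.6 → 86.4 cm³.
Infill deposited = 0.35 × 86.4, so 30.24 cm³.
Support = 0.08 × 179, so 14.32 cm³.
Deposited volume: 92.6 + 30.24 + 14.32 → 137.16 cm³.
Mass: 137.16 × 1.16 → 159.1056 g.
At $29.5/kg: 159.1056/1000 × 29.5 = $4.69.

$4.69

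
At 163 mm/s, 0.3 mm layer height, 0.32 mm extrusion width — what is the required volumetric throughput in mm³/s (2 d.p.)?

15.65

Extrusion cross-section: 0.3 × 0.32 → 0.096 mm².
Q = v·A = 163 × 0.096 = 15.65 mm³/s.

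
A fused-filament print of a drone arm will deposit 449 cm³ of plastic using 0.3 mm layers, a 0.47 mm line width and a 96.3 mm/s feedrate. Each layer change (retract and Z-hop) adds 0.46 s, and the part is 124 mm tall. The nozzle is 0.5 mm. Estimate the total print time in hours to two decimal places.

9.24 hours

Extrusion cross-section = 0.3 × 0.47 = 0.141 mm².
Total extruded path = 449000/0.141 = 3184397.2 mm.
Extrusion time: 3184397.2 / 96.3 → 33067.5 s.
Layer count = ceil(124 / 0.3) = 414.
Z-hop total: 414 × 0.46 → 190.44 s.
Altogether 33067.5 + 190.44 = 33257.94 s, i.e. 9.24 hours.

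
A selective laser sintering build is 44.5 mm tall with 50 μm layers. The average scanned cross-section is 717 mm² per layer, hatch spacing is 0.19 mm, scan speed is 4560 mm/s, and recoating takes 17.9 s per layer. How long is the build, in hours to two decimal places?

4.63 hours

Layers = ⌈44.5/0.05⌉ = 890.
Hatch length per layer = 717 / 0.19, so 3773.7 mm.
Scan time per layer = 3773.7 / 4560, so 0.8276 s.
Per-layer time = 0.8276 + 17.9, so 18.7276 s.
890 layers × 18.7276 s/layer = 16667.564 s, i.e. 4.63 hours.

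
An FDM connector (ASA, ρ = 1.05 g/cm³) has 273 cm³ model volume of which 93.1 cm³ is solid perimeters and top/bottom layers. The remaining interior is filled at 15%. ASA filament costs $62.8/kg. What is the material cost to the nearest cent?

Interior volume = 273 − 93.1 = 179.9 cm³.
Infill volume: 0.15 × 179.9 → 26.985 cm³.
Total extruded = 93.1 + 26.985 = 120.085 cm³.
Mass = 120.085 × 1.05, so 126.08925 g.
At $62.8/kg: 126.08925/1000 × 62.8 = $7.92.

$7.92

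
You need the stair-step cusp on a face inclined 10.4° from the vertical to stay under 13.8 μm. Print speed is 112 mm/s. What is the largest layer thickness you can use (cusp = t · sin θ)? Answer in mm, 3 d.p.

0.076 mm

t = h_c / sin θ = 0.0138 / 0.1805 = 0.076 mm.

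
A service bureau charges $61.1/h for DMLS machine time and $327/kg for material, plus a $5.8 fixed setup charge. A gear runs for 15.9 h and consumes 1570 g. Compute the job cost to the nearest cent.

$1490.68

Machine cost: 61.1 × 15.9 → $971.49.
Material charge = 327 × 1570/1000, so $513.39.
Adding setup: 971.49 + 513.39 + 5.8 → $1490.68.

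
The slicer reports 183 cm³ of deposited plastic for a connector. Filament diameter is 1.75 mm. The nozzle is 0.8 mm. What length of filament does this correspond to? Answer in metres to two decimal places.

76.08 m

A = π r² = π × 0.875² = 2.4053 mm².
L = 183000 mm³ / 2.4053 mm² = 76081.99 mm, i.e. 76.08 m.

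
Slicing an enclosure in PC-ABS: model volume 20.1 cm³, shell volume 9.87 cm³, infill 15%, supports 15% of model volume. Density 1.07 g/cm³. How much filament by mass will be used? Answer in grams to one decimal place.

Volume inside the shell: 20.1 − 9.87 → 10.23 cm³.
Infill volume = 0.15 × 10.23 = 1.5345 cm³.
Support: 0.15 × 20.1 → 3.015 cm³.
Total printed volume: 9.87 + 1.5345 + 3.015 → 14.4195 cm³.
Mass = 14.4195 × 1.07 = 15.428865 g.

15.4 g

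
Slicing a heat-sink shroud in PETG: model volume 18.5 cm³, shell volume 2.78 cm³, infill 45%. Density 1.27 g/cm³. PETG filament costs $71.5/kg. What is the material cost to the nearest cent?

Interior volume = 18.5 − 2.78 = 15.72 cm³.
Infill volume = 0.45 × 15.72 = 7.074 cm³.
Total printed volume = 2.78 + 7.074 = 9.854 cm³.
Mass: 9.854 × 1.27 → 12.51458 g.
Cost = 12.51458 g / 1000 × $71.5/kg = $0.89.

$0.89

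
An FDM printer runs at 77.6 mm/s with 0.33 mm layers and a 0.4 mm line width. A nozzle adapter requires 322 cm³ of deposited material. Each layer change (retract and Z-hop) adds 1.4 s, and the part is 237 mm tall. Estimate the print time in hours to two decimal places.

9.01 hours

Bead cross-section = 0.33 × 0.4, so 0.132 mm².
Path length: 322000 mm³ / 0.132 mm² → 2439393.9 mm.
Print-move time: 2439393.9 / 77.6 → 31435.5 s.
Layer count = ceil(237 / 0.33) = 719.
Layer-change overhead: 719 × 1.4 → 1006.6 s.
Total = 31435.5 + 1006.6 = 32442.1 s = 9.01 hours.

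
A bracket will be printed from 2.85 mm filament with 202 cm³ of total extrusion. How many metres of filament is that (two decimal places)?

31.66 m

Cross-section of 2.85 mm filament: π·(2.85/2)² = 6.3794 mm².
Length = 202 cm³ / 6.3794 mm² = 202000 / 6.3794 = 31664.42 mm = 31.66 m.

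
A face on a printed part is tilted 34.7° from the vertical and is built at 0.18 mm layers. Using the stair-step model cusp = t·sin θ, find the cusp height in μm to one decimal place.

sin(34.7°) = 0.5693, so cusp = 0.18 × 0.5693 = 0.102474 mm → 102.5 μm.

102.5 μm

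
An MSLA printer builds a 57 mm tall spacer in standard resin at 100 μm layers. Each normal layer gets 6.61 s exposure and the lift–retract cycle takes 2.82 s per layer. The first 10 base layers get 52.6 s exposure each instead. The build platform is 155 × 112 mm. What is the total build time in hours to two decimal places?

1.62 hours

Layer count = ceil(57 / 0.1) = 570.
Burn-in layers: 10 × (52.6 + 2.82) → 554.2 s.
Normal layers: 560 × (6.61 + 2.82) → 5280.8 s.
Total = 554.2 + 5280.8 = 5835 s = 1.62 hours.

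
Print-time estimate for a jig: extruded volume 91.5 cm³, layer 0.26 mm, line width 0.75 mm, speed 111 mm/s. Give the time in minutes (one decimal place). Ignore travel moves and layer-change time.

Line area = 0.26 × 0.75 = 0.195 mm².
Path length: 91500 mm³ / 0.195 mm² → 469230.8 mm.
Print-move time = 469230.8 / 111, so 4227.3 s.
4227.3 s = 70.5 minutes.

70.5 minutes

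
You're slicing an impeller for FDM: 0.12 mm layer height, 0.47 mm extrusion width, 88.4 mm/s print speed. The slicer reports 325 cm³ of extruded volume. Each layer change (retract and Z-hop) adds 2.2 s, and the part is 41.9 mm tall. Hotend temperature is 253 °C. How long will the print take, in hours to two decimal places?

Line area = 0.12 × 0.47, so 0.0564 mm².
Path length: 325000 mm³ / 0.0564 mm² → 5762411.3 mm.
Extrusion time: 5762411.3 / 88.4 → 65185.6 s.
Layer count = ceil(41.9 / 0.12) = 350.
Non-print overhead = 350 × 2.2 = 770 s.
Altogether 65185.6 + 770 = 65955.6 s, i.e. 18.32 hours.

18.32 hours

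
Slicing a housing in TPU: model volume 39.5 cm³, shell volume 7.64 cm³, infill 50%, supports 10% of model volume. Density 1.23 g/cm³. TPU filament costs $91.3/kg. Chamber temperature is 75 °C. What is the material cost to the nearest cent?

Infill region: 39.5 − 7.64 → 31.86 cm³.
Infill deposited = 0.50 × 31.86, so 15.93 cm³.
Support: 0.10 × 39.5 → 3.95 cm³.
Total extruded = 7.64 + 15.93 + 3.95 = 27.52 cm³.
Mass = 27.52 × 1.23 = 33.8496 g.
Cost = 33.8496 g / 1000 × $91.3/kg = $3.09.

$3.09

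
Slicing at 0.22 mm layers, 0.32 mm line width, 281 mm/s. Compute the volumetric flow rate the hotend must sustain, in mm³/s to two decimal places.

Bead cross-section = 0.22 × 0.32, so 0.0704 mm².
Q = v·A = 281 × 0.0704 = 19.78 mm³/s.

19.78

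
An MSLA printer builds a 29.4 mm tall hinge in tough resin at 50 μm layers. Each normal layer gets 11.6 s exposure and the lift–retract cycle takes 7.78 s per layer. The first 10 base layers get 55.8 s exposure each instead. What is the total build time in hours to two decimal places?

3.29 hours

Number of layers: 29.4 / 0.05 → 588 (rounded up).
Bottom layers = 10 × (55.8 + 7.78), so 635.8 s.
Regular layers = 578 × (11.6 + 7.78) = 11201.64 s.
Sum: 635.8 + 11201.64 = 11837.44 s → 3.29 hours.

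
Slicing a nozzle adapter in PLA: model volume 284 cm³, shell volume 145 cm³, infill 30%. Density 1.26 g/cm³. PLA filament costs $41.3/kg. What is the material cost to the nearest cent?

Volume inside the shell = 284 − 145, so 139 cm³.
Infill volume = 0.30 × 139, so 41.7 cm³.
Deposited volume = 145 + 41.7, so 186.7 cm³.
Mass = 186.7 × 1.26 = 235.242 g.
Cost = 235.242 g / 1000 × $41.3/kg = $9.72.

$9.72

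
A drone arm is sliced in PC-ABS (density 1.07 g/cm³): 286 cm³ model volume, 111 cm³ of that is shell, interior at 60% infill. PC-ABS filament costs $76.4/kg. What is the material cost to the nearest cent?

$17.66

Infill region = 286 − 111 = 175 cm³.
Infill deposited = 0.60 × 175, so 105 cm³.
Total printed volume: 111 + 105 → 216 cm³.
Mass = 216 × 1.07 = 231.12 g.
At $76.4/kg: 231.12/1000 × 76.4 = $17.66.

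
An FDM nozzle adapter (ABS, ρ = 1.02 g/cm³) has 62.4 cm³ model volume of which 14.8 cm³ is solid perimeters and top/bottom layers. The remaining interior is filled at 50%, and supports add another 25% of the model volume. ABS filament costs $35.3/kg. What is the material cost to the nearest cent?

Volume inside the shell: 62.4 − 14.8 → 47.6 cm³.
Deposited infill = 0.50 × 47.6, so 23.8 cm³.
Support: 0.25 × 62.4 → 15.6 cm³.
Total printed volume = 14.8 + 23.8 + 15.6 = 54.2 cm³.
Mass = 54.2 × 1.02 = 55.284 g.
At $35.3/kg: 55.284/1000 × 35.3 = $1.95.

$1.95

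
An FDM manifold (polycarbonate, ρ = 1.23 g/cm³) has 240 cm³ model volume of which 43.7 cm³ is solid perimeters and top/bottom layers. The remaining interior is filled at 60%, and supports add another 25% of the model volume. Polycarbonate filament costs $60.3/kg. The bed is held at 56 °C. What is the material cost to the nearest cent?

$16.43

Volume inside the shell = 240 − 43.7 = 196.3 cm³.
Infill volume = 0.60 × 196.3, so 117.78 cm³.
Support: 0.25 × 240 → 60 cm³.
Deposited volume: 43.7 + 117.78 + 60 → 221.48 cm³.
Mass = 221.48 × 1.23 = 272.4204 g.
Cost = 272.4204 g / 1000 × $60.3/kg = $16.43.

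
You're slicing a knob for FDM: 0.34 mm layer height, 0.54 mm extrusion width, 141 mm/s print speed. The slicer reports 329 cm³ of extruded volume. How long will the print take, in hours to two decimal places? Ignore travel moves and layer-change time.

3.53 hours

Bead cross-section = 0.34 × 0.54 = 0.1836 mm².
Toolpath length = 329 cm³ / 0.1836 mm² = 329000 / 0.1836 = 1791939 mm.
Extrusion time: 1791939 / 141 → 12708.8 s.
12708.8 s = 3.53 hours.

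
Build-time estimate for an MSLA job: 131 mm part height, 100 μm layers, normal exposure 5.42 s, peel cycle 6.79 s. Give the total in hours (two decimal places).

4.44 hours

Number of layers: 131 / 0.1 → 1310 (rounded up).
Each layer takes = 5.42 + 6.79, so 12.21 s.
Total = 1310 × 12.21 = 15995.1 s = 4.44 hours.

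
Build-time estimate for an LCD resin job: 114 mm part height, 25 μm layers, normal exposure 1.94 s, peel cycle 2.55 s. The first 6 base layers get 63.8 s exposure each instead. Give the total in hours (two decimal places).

5.79 hours

Number of layers: 114 / 0.025 → 4560 (rounded up).
Burn-in layers = 6 × (63.8 + 2.55) = 398.1 s.
Normal layers = 4554 × (1.94 + 2.55), so 20447.46 s.
Sum: 398.1 + 20447.46 = 20845.56 s → 5.79 hours.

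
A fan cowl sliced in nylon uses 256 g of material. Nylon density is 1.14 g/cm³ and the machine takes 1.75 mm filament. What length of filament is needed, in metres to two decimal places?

Volume = 256 g / 1.14 g·cm⁻³ = 224.5614 cm³ = 224561.4 mm³.
A = π r² = π × 0.875² = 2.4053 mm².
L = V/A = 224561.4/2.4053 = 93361.08 mm → 93.36 m.

93.36 m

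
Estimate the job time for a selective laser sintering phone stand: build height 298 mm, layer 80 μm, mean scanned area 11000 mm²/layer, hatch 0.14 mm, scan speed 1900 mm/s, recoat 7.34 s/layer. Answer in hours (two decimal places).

Layer count = ceil(298 / 0.08) = 3725.
Per-layer scan distance = 11000 / 0.14 = 78571.4 mm.
Laser time per layer: 78571.4 / 1900 → 41.3534 s.
Layer cycle = 41.3534 + 7.34, so 48.6934 s.
Build time = 3725 × 48.6934 = 181382.915 s = 50.38 hours.

50.38 hours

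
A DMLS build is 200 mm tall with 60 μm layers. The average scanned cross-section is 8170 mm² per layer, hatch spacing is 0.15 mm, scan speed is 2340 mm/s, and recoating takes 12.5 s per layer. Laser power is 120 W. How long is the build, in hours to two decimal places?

Number of layers: 200 / 0.06 → 3334 (rounded up).
Hatch length per layer = 8170 / 0.15, so 54466.7 mm.
Laser time per layer = 54466.7 / 2340 = 23.2764 s.
Per-layer time: 23.2764 + 12.5 → 35.7764 s.
Build time = 3334 × 35.7764 = 119278.5176 s = 33.13 hours.

33.13 hours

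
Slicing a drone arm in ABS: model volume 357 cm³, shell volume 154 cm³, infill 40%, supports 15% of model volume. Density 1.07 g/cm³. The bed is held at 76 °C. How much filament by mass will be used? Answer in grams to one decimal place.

309.0 g

Infill region = 357 − 154 = 203 cm³.
Infill deposited: 0.40 × 203 → 81.2 cm³.
Support: 0.15 × 357 → 53.55 cm³.
Total extruded = 154 + 81.2 + 53.55, so 288.75 cm³.
Mass = 288.75 × 1.07 = 308.9625 g.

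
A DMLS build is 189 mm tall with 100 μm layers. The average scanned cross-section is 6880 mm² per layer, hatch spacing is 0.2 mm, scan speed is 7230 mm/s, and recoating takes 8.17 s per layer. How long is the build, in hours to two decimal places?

Layer count = ceil(189 / 0.1) = 1890.
Scan path per layer: 6880 / 0.2 → 34400 mm.
Per-layer scan time = 34400 / 7230, so 4.758 s.
Per-layer time: 4.758 + 8.17 → 12.928 s.
Build time = 1890 × 12.928 = 24433.92 s = 6.79 hours.

6.79 hours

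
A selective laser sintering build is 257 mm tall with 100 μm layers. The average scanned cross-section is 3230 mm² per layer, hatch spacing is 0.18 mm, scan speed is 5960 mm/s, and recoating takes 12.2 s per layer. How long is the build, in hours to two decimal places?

Layer count = ceil(257 / 0.1) = 2570.
Scan path per layer = 3230 / 0.18, so 17944.4 mm.
Scan time per layer: 17944.4 / 5960 → 3.0108 s.
Time per layer = 3.0108 + 12.2 = 15.2108 s.
Build time = 2570 × 15.2108 = 39091.756 s = 10.86 hours.

10.86 hours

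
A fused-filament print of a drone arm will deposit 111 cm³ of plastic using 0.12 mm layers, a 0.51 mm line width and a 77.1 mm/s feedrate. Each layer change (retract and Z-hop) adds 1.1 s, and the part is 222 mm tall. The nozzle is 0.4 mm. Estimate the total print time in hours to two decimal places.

7.10 hours

Line area: 0.12 × 0.51 → 0.0612 mm².
Path length: 111000 mm³ / 0.0612 mm² → 1813725.5 mm.
Print-move time = 1813725.5 / 77.1 = 23524.3 s.
Layers = ⌈222/0.12⌉ = 1850.
Layer-change overhead: 1850 × 1.1 → 2035 s.
Altogether 23524.3 + 2035 = 25559.3 s, i.e. 7.10 hours.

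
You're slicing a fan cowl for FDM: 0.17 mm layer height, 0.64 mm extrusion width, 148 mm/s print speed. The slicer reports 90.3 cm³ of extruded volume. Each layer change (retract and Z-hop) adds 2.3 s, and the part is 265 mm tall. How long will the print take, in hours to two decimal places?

Bead cross-section = 0.17 × 0.64, so 0.1088 mm².
Path length: 90300 mm³ / 0.1088 mm² → 829963.2 mm.
Print-move time: 829963.2 / 148 → 5607.9 s.
Layers = ⌈265/0.17⌉ = 1559.
Z-hop total = 1559 × 2.3, so 3585.7 s.
Total = 5607.9 + 3585.7 = 9193.6 s = 2.55 hours.

2.55 hours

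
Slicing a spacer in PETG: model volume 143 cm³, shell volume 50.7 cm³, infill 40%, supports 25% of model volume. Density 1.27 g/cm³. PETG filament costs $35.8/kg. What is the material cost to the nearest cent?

$5.61

Infill region = 143 − 50.7 = 92.3 cm³.
Deposited infill = 0.40 × 92.3 = 36.92 cm³.
Support = 0.25 × 143, so 35.75 cm³.
Total extruded = 50.7 + 36.92 + 35.75, so 123.37 cm³.
Mass = 123.37 × 1.27, so 156.6799 g.
At $35.8/kg: 156.6799/1000 × 35.8 = $5.61.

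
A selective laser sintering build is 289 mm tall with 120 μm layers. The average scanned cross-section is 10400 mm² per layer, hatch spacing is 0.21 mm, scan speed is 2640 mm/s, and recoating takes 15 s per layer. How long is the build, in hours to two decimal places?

Layer count = ceil(289 / 0.12) = 2409.
Per-layer scan distance = 10400 / 0.21, so 49523.8 mm.
Per-layer scan time = 49523.8 / 2640 = 18.759 s.
Per-layer time = 18.759 + 15 = 33.759 s.
2409 layers × 33.759 s/layer = 81325.431 s, i.e. 22.59 hours.

22.59 hours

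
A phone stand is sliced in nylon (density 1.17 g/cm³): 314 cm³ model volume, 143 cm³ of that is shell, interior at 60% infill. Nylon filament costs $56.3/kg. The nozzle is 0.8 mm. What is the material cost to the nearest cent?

Infill region: 314 − 143 → 171 cm³.
Deposited infill = 0.60 × 171, so 102.6 cm³.
Total extruded: 143 + 102.6 → 245.6 cm³.
Mass = 245.6 × 1.17, so 287.352 g.
At $56.3/kg: 287.352/1000 × 56.3 = $16.18.

$16.18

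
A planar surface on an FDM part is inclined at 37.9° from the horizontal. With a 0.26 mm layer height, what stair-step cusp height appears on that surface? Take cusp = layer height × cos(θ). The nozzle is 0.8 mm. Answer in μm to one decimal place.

205.2 μm

cos(37.9°) = 0.7891, so cusp = 0.26 × 0.7891 = 0.205166 mm → 205.2 μm.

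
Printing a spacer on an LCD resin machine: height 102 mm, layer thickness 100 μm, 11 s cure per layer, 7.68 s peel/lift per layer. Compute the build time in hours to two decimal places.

5.29 hours

Number of layers: 102 / 0.1 → 1020 (rounded up).
Cycle time = 11 + 7.68, so 18.68 s.
Total = 1020 × 18.68 = 19053.6 s = 5.29 hours.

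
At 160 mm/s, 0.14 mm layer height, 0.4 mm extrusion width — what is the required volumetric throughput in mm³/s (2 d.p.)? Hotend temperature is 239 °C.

8.96

A = 0.14 × 0.4 = 0.056 mm².
Volumetric flow = 160 × 0.056 = 8.96 mm³/s.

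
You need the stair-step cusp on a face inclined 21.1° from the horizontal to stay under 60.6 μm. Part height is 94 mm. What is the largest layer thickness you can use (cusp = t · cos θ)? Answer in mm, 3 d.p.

0.065 mm

t = h_c / cos θ = 0.0606 / 0.9330 = 0.065 mm.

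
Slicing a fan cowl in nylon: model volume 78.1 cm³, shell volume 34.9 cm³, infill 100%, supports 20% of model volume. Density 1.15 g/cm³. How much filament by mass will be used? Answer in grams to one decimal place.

107.8 g

Interior volume = 78.1 − 34.9 = 43.2 cm³.
Infill volume = 1.00 × 43.2, so 43.2 cm³.
Support = 0.20 × 78.1, so 15.62 cm³.
Deposited volume = 34.9 + 43.2 + 15.62, so 93.72 cm³.
Mass = 93.72 × 1.15, so 107.778 g.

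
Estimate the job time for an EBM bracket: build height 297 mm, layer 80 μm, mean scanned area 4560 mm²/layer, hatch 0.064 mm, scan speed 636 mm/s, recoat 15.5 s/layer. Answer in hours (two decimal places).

131.53 hours

Layer count = ceil(297 / 0.08) = 3713.
Scan path per layer = 4560 / 0.064 = 71250 mm.
Scan time per layer = 71250 / 636, so 112.0283 s.
Time per layer = 112.0283 + 15.5, so 127.5283 s.
3713 layers × 127.5283 s/layer = 473512.5779 s, i.e. 131.53 hours.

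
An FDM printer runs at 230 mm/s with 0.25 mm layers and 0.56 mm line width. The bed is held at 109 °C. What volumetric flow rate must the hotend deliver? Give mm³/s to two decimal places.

A = 0.25 × 0.56, so 0.14 mm².
Q = v·A = 230 × 0.14 = 32.20 mm³/s.

32.20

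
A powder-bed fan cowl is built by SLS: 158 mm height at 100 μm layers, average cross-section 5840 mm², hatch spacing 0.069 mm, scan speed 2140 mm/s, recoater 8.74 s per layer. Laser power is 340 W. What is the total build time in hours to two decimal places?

Number of layers: 158 / 0.1 → 1580 (rounded up).
Scan path per layer: 5840 / 0.069 → 84637.7 mm.
Per-layer scan time = 84637.7 / 2140, so 39.5503 s.
Per-layer time: 39.5503 + 8.74 → 48.2903 s.
Build time = 1580 × 48.2903 = 76298.674 s = 21.19 hours.

21.19 hours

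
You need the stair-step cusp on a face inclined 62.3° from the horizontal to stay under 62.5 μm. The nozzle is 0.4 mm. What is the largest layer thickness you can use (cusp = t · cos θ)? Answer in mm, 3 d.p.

t = h_c / cos θ = 0.0625 / 0.4648 = 0.134 mm.

0.134 mm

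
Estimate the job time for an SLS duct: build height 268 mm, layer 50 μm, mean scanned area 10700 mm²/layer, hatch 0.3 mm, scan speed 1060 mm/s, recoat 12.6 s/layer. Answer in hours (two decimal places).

Layer count = ceil(268 / 0.05) = 5360.
Hatch length per layer = 10700 / 0.3 = 35666.7 mm.
Scan time per layer = 35666.7 / 1060, so 33.6478 s.
Per-layer time: 33.6478 + 12.6 → 46.2478 s.
Build time = 5360 × 46.2478 = 247888.208 s = 68.86 hours.

68.86 hours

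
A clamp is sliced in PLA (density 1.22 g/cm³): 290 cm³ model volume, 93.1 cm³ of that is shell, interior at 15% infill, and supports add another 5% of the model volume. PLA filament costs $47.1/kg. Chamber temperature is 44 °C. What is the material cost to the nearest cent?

$7.88

Volume inside the shell = 290 − 93.1 = 196.9 cm³.
Infill deposited: 0.15 × 196.9 → 29.535 cm³.
Support: 0.05 × 290 → 14.5 cm³.
Total printed volume = 93.1 + 29.535 + 14.5 = 137.135 cm³.
Mass = 137.135 × 1.22, so 167.3047 g.
At $47.1/kg: 167.3047/1000 × 47.1 = $7.88.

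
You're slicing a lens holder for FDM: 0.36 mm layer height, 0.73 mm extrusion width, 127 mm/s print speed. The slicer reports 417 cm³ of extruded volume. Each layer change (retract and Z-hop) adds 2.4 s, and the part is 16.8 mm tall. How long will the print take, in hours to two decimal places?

3.50 hours

Line area: 0.36 × 0.73 → 0.2628 mm².
Total extruded path = 417000/0.2628 = 1586758 mm.
Print-move time = 1586758 / 127 = 12494.2 s.
Layer count = ceil(16.8 / 0.36) = 47.
Z-hop total = 47 × 2.4 = 112.8 s.
Total = 12494.2 + 112.8 = 12607 s = 3.50 hours.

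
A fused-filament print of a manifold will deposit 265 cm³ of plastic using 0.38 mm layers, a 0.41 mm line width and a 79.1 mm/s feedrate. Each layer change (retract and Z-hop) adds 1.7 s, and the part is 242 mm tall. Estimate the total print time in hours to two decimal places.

6.27 hours

Line area = 0.38 × 0.41, so 0.1558 mm².
Path length: 265000 mm³ / 0.1558 mm² → 1700898.6 mm.
Extrusion time: 1700898.6 / 79.1 → 21503.1 s.
Layers = ⌈242/0.38⌉ = 637.
Non-print overhead = 637 × 1.7 = 1082.9 s.
Total = 21503.1 + 1082.9 = 22586 s = 6.27 hours.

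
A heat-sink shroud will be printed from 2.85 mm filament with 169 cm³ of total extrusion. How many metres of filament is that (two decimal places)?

26.49 m

A = π r² = π × 1.425² = 6.3794 mm².
Length = 169 cm³ / 6.3794 mm² = 169000 / 6.3794 = 26491.52 mm = 26.49 m.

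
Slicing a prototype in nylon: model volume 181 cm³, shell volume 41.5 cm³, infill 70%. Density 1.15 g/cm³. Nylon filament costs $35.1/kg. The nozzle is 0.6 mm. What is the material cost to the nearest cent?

Infill region = 181 − 41.5 = 139.5 cm³.
Infill volume = 0.70 × 139.5 = 97.65 cm³.
Deposited volume = 41.5 + 97.65, so 139.15 cm³.
Mass = 139.15 × 1.15 = 160.0225 g.
Cost = 160.0225 g / 1000 × $35.1/kg = $5.62.

$5.62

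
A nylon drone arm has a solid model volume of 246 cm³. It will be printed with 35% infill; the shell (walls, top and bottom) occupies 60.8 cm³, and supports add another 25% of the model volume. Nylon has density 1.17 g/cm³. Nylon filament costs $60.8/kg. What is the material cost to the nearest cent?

$13.31

Infill region: 246 − 60.8 → 185.2 cm³.
Infill volume = 0.35 × 185.2, so 64.82 cm³.
Support = 0.25 × 246 = 61.5 cm³.
Deposited volume = 60.8 + 64.82 + 61.5 = 187.12 cm³.
Mass = 187.12 × 1.17 = 218.9304 g.
Cost = 218.9304 g / 1000 × $60.8/kg = $13.31.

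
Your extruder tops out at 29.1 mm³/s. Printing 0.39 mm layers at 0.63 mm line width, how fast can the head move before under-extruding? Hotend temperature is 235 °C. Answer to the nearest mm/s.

Bead cross-section: 0.39 × 0.63 → 0.2457 mm².
Max speed = 29.1 / 0.2457 = 118.44 ≈ 118 mm/s.

118 mm/s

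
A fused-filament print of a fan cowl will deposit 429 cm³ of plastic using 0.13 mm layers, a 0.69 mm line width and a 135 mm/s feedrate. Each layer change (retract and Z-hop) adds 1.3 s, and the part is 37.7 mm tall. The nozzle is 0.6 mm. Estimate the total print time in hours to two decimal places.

Line area = 0.13 × 0.69, so 0.0897 mm².
Path length: 429000 mm³ / 0.0897 mm² → 4782608.7 mm.
Time extruding = 4782608.7 / 135, so 35426.7 s.
Layers = ⌈37.7/0.13⌉ = 290.
Z-hop total: 290 × 1.3 → 377 s.
Altogether 35426.7 + 377 = 35803.7 s, i.e. 9.95 hours.

9.95 hours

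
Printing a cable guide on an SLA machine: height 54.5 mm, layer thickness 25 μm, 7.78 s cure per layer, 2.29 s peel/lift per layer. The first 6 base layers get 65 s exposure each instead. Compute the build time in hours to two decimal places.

6.19 hours

Layers = ⌈54.5/0.025⌉ = 2180.
Bottom layers: 6 × (65 + 2.29) → 403.74 s.
Remaining layers = 2174 × (7.78 + 2.29), so 21892.18 s.
Sum: 403.74 + 21892.18 = 22295.92 s → 6.19 hours.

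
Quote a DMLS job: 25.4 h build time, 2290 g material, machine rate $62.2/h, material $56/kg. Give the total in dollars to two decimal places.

Machine cost = 62.2 × 25.4, so $1579.88.
Material charge = 56 × 2290/1000 = $128.24.
Total = 1579.88 + 128.24 = $1708.12.

$1708.12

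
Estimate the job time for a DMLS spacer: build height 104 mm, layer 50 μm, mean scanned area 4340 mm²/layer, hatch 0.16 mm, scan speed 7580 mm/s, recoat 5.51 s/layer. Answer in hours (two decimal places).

Layer count = ceil(104 / 0.05) = 2080.
Per-layer scan distance = 4340 / 0.16, so 27125 mm.
Scan time per layer = 27125 / 7580, so 3.5785 s.
Per-layer time = 3.5785 + 5.51 = 9.0885 s.
Total: 2080 × 9.0885 s = 18904.08 s → 5.25 hours.

5.25 hours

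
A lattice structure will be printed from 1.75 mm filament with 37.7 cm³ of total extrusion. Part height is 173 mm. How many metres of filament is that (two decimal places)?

Cross-section of 1.75 mm filament: π·(1.75/2)² = 2.4053 mm².
L = 37700 mm³ / 2.4053 mm² = 15673.72 mm, i.e. 15.67 m.

15.67 m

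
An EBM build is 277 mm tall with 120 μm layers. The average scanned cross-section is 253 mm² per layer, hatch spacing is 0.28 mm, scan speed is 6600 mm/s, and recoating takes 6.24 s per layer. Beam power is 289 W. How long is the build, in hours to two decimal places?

4.09 hours

Layers = ⌈277/0.12⌉ = 2309.
Scan path per layer: 253 / 0.28 → 903.6 mm.
Beam time per layer = 903.6 / 6600, so 0.1369 s.
Layer cycle: 0.1369 + 6.24 → 6.3769 s.
Build time = 2309 × 6.3769 = 14724.2621 s = 4.09 hours.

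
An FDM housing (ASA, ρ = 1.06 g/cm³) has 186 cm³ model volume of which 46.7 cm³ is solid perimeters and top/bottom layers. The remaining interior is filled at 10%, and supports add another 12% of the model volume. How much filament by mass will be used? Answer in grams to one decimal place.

Interior volume: 186 − 46.7 → 139.3 cm³.
Infill volume: 0.10 × 139.3 → 13.93 cm³.
Support = 0.12 × 186 = 22.32 cm³.
Total printed volume: 46.7 + 13.93 + 22.32 → 82.95 cm³.
Mass = 82.95 × 1.06, so 87.927 g.

87.9 g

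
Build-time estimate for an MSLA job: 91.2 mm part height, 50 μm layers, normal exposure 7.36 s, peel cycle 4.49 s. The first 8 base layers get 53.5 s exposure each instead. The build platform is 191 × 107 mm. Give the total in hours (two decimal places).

Number of layers: 91.2 / 0.05 → 1824 (rounded up).
Bottom layers = 8 × (53.5 + 4.49), so 463.92 s.
Regular layers: 1816 × (7.36 + 4.49) → 21519.6 s.
Sum: 463.92 + 21519.6 = 21983.52 s → 6.11 hours.

6.11 hours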